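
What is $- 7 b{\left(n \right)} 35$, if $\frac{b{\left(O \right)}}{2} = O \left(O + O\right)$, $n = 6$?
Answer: $-35280$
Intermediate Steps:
$b{\left(O \right)} = 4 O^{2}$ ($b{\left(O \right)} = 2 O \left(O + O\right) = 2 O 2 O = 2 \cdot 2 O^{2} = 4 O^{2}$)
$- 7 b{\left(n \right)} 35 = - 7 \cdot 4 \cdot 6^{2} \cdot 35 = - 7 \cdot 4 \cdot 36 \cdot 35 = \left(-7\right) 144 \cdot 35 = \left(-1008\right) 35 = -35280$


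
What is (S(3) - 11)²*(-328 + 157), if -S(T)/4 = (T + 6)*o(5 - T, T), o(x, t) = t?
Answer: -2421531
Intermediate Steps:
S(T) = -4*T*(6 + T) (S(T) = -4*(T + 6)*T = -4*(6 + T)*T = -4*T*(6 + T))
(S(3) - 11)²*(-328 + 157) = (-4*3*(6 + 3) - 11)²*(-328 + 157) = (-4*3*9 - 11)²*(-171) = (-108 - 11)²*(-171) = (-119)²*(-171) = 14161*(-171) = -2421531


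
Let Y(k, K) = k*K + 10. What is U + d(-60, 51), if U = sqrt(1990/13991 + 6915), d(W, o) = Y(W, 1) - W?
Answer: 10 + sqrt(1353625822205)/13991 ≈ 93.157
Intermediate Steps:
Y(k, K) = 10 + K*k (Y(k, K) = K*k + 10 = 10 + K*k)
d(W, o) = 10 (d(W, o) = (10 + 1*W) - W = (10 + W) - W = 10)
U = sqrt(1353625822205)/13991 (U = sqrt(1990*(1/13991) + 6915) = sqrt(1990/13991 + 6915) = sqrt(96749755/13991) = sqrt(1353625822205)/13991 ≈ 83.157)
U + d(-60, 51) = sqrt(1353625822205)/13991 + 10 = 10 + sqrt(1353625822205)/13991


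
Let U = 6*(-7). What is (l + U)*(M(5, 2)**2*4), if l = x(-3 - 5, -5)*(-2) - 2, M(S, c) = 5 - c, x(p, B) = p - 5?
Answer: -648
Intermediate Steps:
x(p, B) = -5 + p
U = -42
l = 24 (l = (-5 + (-3 - 5))*(-2) - 2 = (-5 - 8)*(-2) - 2 = -13*(-2) - 2 = 26 - 2 = 24)
(l + U)*(M(5, 2)**2*4) = (24 - 42)*((5 - 1*2)**2*4) = -18*(5 - 2)**2*4 = -18*3**2*4 = -162*4 = -18*36 = -648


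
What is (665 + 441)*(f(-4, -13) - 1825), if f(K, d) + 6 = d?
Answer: -2039464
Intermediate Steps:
f(K, d) = -6 + d
(665 + 441)*(f(-4, -13) - 1825) = (665 + 441)*((-6 - 13) - 1825) = 1106*(-19 - 1825) = 1106*(-1844) = -2039464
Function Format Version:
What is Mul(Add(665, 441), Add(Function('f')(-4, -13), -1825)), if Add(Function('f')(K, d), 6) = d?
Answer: -2039464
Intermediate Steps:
Function('f')(K, d) = Add(-6, d)
Mul(Add(665, 441), Add(Function('f')(-4, -13), -1825)) = Mul(Add(665, 441), Add(Add(-6, -13), -1825)) = Mul(1106, Add(-19, -1825)) = Mul(1106, -1844) = -2039464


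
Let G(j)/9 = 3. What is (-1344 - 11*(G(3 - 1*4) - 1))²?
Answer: 2656900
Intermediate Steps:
G(j) = 27 (G(j) = 9*3 = 27)
(-1344 - 11*(G(3 - 1*4) - 1))² = (-1344 - 11*(27 - 1))² = (-1344 - 11*26)² = (-1344 - 286)² = (-1630)² = 2656900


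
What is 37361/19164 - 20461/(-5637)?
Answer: 66968729/12003052 ≈ 5.5793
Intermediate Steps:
37361/19164 - 20461/(-5637) = 37361*(1/19164) - 20461*(-1/5637) = 37361/19164 + 20461/5637 = 66968729/12003052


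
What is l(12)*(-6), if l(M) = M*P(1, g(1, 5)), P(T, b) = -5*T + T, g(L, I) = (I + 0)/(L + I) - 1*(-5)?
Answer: 288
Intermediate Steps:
g(L, I) = 5 + I/(I + L) (g(L, I) = I/(I + L) + 5 = 5 + I/(I + L))
P(T, b) = -4*T
l(M) = -4*M (l(M) = M*(-4*1) = M*(-4) = -4*M)
l(12)*(-6) = -4*12*(-6) = -48*(-6) = 288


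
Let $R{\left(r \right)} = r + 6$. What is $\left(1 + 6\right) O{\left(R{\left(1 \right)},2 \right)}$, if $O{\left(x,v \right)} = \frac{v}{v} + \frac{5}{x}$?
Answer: $12$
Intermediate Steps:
$R{\left(r \right)} = 6 + r$
$O{\left(x,v \right)} = 1 + \frac{5}{x}$
$\left(1 + 6\right) O{\left(R{\left(1 \right)},2 \right)} = \left(1 + 6\right) \frac{5 + \left(6 + 1\right)}{6 + 1} = 7 \frac{5 + 7}{7} = 7 \cdot \frac{1}{7} \cdot 12 = 7 \cdot \frac{12}{7} = 12$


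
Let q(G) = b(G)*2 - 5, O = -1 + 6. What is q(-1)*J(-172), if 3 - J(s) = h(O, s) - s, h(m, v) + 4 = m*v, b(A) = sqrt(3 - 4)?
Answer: -3475 + 1390*I ≈ -3475.0 + 1390.0*I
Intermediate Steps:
b(A) = I (b(A) = sqrt(-1) = I)
O = 5
h(m, v) = -4 + m*v
J(s) = 7 - 4*s (J(s) = 3 - ((-4 + 5*s) - s) = 3 - (-4 + 4*s) = 3 + (4 - 4*s) = 7 - 4*s)
q(G) = -5 + 2*I (q(G) = I*2 - 5 = 2*I - 5 = -5 + 2*I)
q(-1)*J(-172) = (-5 + 2*I)*(7 - 4*(-172)) = (-5 + 2*I)*(7 + 688) = (-5 + 2*I)*695 = -3475 + 1390*I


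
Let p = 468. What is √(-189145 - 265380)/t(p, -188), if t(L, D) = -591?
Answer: -5*I*√18181/591 ≈ -1.1408*I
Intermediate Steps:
√(-189145 - 265380)/t(p, -188) = √(-189145 - 265380)/(-591) = √(-454525)*(-1/591) = (5*I*√18181)*(-1/591) = -5*I*√18181/591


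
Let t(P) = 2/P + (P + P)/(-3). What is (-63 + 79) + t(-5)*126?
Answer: 1928/5 ≈ 385.60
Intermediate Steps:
t(P) = 2/P - 2*P/3 (t(P) = 2/P + (2*P)*(-1/3) = 2/P - 2*P/3)
(-63 + 79) + t(-5)*126 = (-63 + 79) + (2/(-5) - 2/3*(-5))*126 = 16 + (2*(-1/5) + 10/3)*126 = 16 + (-2/5 + 10/3)*126 = 16 + (44/15)*126 = 16 + 1848/5 = 1928/5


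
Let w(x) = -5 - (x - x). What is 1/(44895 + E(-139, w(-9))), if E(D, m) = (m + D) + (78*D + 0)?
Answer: 1/33909 ≈ 2.9491e-5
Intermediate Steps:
w(x) = -5 (w(x) = -5 - 1*0 = -5 + 0 = -5)
E(D, m) = m + 79*D (E(D, m) = (D + m) + 78*D = m + 79*D)
1/(44895 + E(-139, w(-9))) = 1/(44895 + (-5 + 79*(-139))) = 1/(44895 + (-5 - 10981)) = 1/(44895 - 10986) = 1/33909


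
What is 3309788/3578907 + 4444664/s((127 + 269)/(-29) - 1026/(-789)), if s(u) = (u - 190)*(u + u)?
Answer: 5513649487755856969/6196230404114400 ≈ 889.84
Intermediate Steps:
s(u) = 2*u*(-190 + u) (s(u) = (-190 + u)*(2*u) = 2*u*(-190 + u))
3309788/3578907 + 4444664/s((127 + 269)/(-29) - 1026/(-789)) = 3309788/3578907 + 4444664/((2*((127 + 269)/(-29) - 1026/(-789))*(-190 + ((127 + 269)/(-29) - 1026/(-789))))) = 3309788*(1/3578907) + 4444664/((2*(396*(-1/29) - 1026*(-1/789))*(-190 + (396*(-1/29) - 1026*(-1/789))))) = 3309788/3578907 + 4444664/((2*(-396/29 + 342/263)*(-190 + (-396/29 + 342/263)))) = 3309788/3578907 + 4444664/((2*(-94230/7627)*(-190 - 94230/7627))) = 3309788/3578907 + 4444664/((2*(-94230/7627)*(-1543360/7627))) = 3309788/3578907 + 4444664/(290861625600/58171129) = 3309788/3578907 + 4444664*(58171129/290861625600) = 3309788/3578907 + 4616984337601/5193957600 = 5513649487755856969/6196230404114400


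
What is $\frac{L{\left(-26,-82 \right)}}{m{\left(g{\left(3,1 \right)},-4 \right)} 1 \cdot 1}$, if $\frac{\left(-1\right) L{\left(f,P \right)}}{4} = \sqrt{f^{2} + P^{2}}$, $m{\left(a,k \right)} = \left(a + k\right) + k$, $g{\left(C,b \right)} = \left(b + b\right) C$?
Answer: $20 \sqrt{74} \approx 172.05$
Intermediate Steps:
$g{\left(C,b \right)} = 2 C b$ ($g{\left(C,b \right)} = 2 b C = 2 C b$)
$m{\left(a,k \right)} = a + 2 k$
$L{\left(f,P \right)} = - 4 \sqrt{P^{2} + f^{2}}$ ($L{\left(f,P \right)} = - 4 \sqrt{f^{2} + P^{2}} = - 4 \sqrt{P^{2} + f^{2}}$)
$\frac{L{\left(-26,-82 \right)}}{m{\left(g{\left(3,1 \right)},-4 \right)} 1 \cdot 1} = \frac{\left(-4\right) \sqrt{\left(-82\right)^{2} + \left(-26\right)^{2}}}{\left(2 \cdot 3 \cdot 1 + 2 \left(-4\right)\right) 1 \cdot 1} = \frac{\left(-4\right) \sqrt{6724 + 676}}{\left(6 - 8\right) 1 \cdot 1} = \frac{\left(-4\right) \sqrt{7400}}{\left(-2\right) 1 \cdot 1} = \frac{\left(-4\right) 10 \sqrt{74}}{\left(-2\right) 1} = \frac{\left(-40\right) \sqrt{74}}{-2} = - 40 \sqrt{74} \left(- \frac{1}{2}\right) = 20 \sqrt{74}$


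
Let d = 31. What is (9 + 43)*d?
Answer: 1612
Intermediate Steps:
(9 + 43)*d = (9 + 43)*31 = 52*31 = 1612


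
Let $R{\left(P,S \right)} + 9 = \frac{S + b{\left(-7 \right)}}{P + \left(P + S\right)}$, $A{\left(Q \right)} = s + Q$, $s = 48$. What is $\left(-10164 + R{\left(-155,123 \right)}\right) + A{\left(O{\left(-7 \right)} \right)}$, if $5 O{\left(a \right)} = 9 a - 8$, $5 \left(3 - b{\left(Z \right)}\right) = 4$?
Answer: $- \frac{9480778}{935} \approx -10140.0$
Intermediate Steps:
$b{\left(Z \right)} = \frac{11}{5}$ ($b{\left(Z \right)} = 3 - \frac{4}{5} = \frac{11}{5}$)
$O{\left(a \right)} = - \frac{8}{5} + \frac{9 a}{5}$ ($O{\left(a \right)} = \frac{9 a - 8}{5} = \frac{-8 + 9 a}{5} = - \frac{8}{5} + \frac{9 a}{5}$)
$A{\left(Q \right)} = 48 + Q$
$R{\left(P,S \right)} = -9 + \frac{\frac{11}{5} + S}{S + 2 P}$ ($R{\left(P,S \right)} = -9 + \frac{S + \frac{11}{5}}{P + \left(P + S\right)} = -9 + \frac{\frac{11}{5} + S}{S + 2 P}$)
$\left(-10164 + R{\left(-155,123 \right)}\right) + A{\left(O{\left(-7 \right)} \right)} = \left(-10164 + \frac{11 - -13950 - 4920}{5 \left(123 + 2 \left(-155\right)\right)}\right) + \left(48 + \left(- \frac{8}{5} + \frac{9}{5} \left(-7\right)\right)\right) = \left(-10164 + \frac{11 + 13950 - 4920}{5 \left(123 - 310\right)}\right) + \left(48 - \frac{71}{5}\right) = \left(-10164 + \frac{1}{5} \frac{1}{-187} \cdot 9041\right) + \left(48 - \frac{71}{5}\right) = \left(-10164 + \frac{1}{5} \left(- \frac{1}{187}\right) 9041\right) + \frac{169}{5} = \left(-10164 - \frac{9041}{935}\right) + \frac{169}{5} = - \frac{9512381}{935} + \frac{169}{5} = - \frac{9480778}{935}$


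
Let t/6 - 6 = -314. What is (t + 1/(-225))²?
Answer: 172890471601/50625 ≈ 3.4151e+6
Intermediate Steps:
t = -1848 (t = 36 + 6*(-314) = 36 - 1884 = -1848)
(t + 1/(-225))² = (-1848 + 1/(-225))² = (-1848 - 1/225)² = (-415801/225)² = 172890471601/50625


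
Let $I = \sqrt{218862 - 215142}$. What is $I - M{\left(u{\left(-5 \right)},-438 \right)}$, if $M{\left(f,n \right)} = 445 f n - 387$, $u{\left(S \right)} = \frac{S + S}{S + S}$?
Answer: $195297 + 2 \sqrt{930} \approx 1.9536 \cdot 10^{5}$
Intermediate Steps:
$u{\left(S \right)} = 1$ ($u{\left(S \right)} = \frac{2 S}{2 S} = 2 S \frac{1}{2 S} = 1$)
$M{\left(f,n \right)} = -387 + 445 f n$ ($M{\left(f,n \right)} = 445 f n - 387 = -387 + 445 f n$)
$I = 2 \sqrt{930}$ ($I = \sqrt{3720} = 2 \sqrt{930} \approx 60.992$)
$I - M{\left(u{\left(-5 \right)},-438 \right)} = 2 \sqrt{930} - \left(-387 + 445 \cdot 1 \left(-438\right)\right) = 2 \sqrt{930} - \left(-387 - 194910\right) = 2 \sqrt{930} - -195297 = 2 \sqrt{930} + 195297 = 195297 + 2 \sqrt{930}$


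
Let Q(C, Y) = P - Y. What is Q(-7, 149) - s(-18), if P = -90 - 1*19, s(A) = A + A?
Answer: -222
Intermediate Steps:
s(A) = 2*A
P = -109 (P = -90 - 19 = -109)
Q(C, Y) = -109 - Y
Q(-7, 149) - s(-18) = (-109 - 1*149) - 2*(-18) = (-109 - 149) - 1*(-36) = -258 + 36 = -222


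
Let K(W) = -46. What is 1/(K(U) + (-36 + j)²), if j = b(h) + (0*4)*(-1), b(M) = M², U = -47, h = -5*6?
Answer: 1/746450 ≈ 1.3397e-6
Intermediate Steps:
h = -30
j = 900 (j = (-30)² + (0*4)*(-1) = 900 + 0*(-1) = 900 + 0 = 900)
1/(K(U) + (-36 + j)²) = 1/(-46 + (-36 + 900)²) = 1/(-46 + 864²) = 1/(-46 + 746496) = 1/746450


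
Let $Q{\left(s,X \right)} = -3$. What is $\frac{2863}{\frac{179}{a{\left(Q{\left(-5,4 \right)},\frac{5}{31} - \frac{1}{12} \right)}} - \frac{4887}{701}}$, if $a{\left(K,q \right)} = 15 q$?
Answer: $\frac{291009635}{14850781} \approx 19.596$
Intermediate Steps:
$\frac{2863}{\frac{179}{a{\left(Q{\left(-5,4 \right)},\frac{5}{31} - \frac{1}{12} \right)}} - \frac{4887}{701}} = \frac{2863}{\frac{179}{15 \left(\frac{5}{31} - \frac{1}{12}\right)} - \frac{4887}{701}} = \frac{2863}{\frac{179}{15 \cdot \frac{29}{372}} - \frac{4887}{701}} = \frac{2863}{\frac{179}{\frac{145}{124}} - \frac{4887}{701}} = \frac{2863}{179 \cdot \frac{124}{145} - \frac{4887}{701}} = \frac{2863}{\frac{22196}{145} - \frac{4887}{701}} = \frac{2863}{\frac{14850781}{101645}} = 2863 \cdot \frac{101645}{14850781} = \frac{291009635}{14850781}$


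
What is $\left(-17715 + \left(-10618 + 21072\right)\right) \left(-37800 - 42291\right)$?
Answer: $581540751$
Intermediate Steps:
$\left(-17715 + \left(-10618 + 21072\right)\right) \left(-37800 - 42291\right) = \left(-17715 + 10454\right) \left(-80091\right) = \left(-7261\right) \left(-80091\right) = 581540751$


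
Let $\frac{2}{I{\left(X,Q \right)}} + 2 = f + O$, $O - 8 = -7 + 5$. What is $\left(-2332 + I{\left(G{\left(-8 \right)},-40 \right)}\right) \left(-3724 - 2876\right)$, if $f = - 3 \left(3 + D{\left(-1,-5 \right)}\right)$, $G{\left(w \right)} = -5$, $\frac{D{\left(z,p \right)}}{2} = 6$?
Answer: $\frac{631052400}{41} \approx 1.5392 \cdot 10^{7}$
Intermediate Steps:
$O = 6$ ($O = 8 + \left(-7 + 5\right) = 8 - 2 = 6$)
$D{\left(z,p \right)} = 12$ ($D{\left(z,p \right)} = 2 \cdot 6 = 12$)
$f = -45$ ($f = - 3 \left(3 + 12\right) = \left(-3\right) 15 = -45$)
$I{\left(X,Q \right)} = - \frac{2}{41}$ ($I{\left(X,Q \right)} = \frac{2}{-2 + \left(-45 + 6\right)} = \frac{2}{-2 - 39} = \frac{2}{-41} = 2 \left(- \frac{1}{41}\right) = - \frac{2}{41}$)
$\left(-2332 + I{\left(G{\left(-8 \right)},-40 \right)}\right) \left(-3724 - 2876\right) = \left(-2332 - \frac{2}{41}\right) \left(-3724 - 2876\right) = \left(- \frac{95614}{41}\right) \left(-6600\right) = \frac{631052400}{41}$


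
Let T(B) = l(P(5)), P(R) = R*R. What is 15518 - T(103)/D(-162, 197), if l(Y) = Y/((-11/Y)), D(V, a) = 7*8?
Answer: 9559713/616 ≈ 15519.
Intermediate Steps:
D(V, a) = 56
P(R) = R²
l(Y) = -Y²/11 (l(Y) = Y*(-Y/11) = -Y²/11)
T(B) = -625/11 (T(B) = -(5²)²/11 = -1/11*25² = -1/11*625 = -625/11)
15518 - T(103)/D(-162, 197) = 15518 - (-625)/(11*56) = 15518 - 1*(-625/616) = 15518 + 625/616 = 9559713/616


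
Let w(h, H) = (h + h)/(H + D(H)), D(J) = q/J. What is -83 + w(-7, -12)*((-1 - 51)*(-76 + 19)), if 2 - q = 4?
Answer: 243083/71 ≈ 3423.7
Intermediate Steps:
q = -2 (q = 2 - 1*4 = 2 - 4 = -2)
D(J) = -2/J
w(h, H) = 2*h/(H - 2/H) (w(h, H) = (h + h)/(H - 2/H) = (2*h)/(H - 2/H) = 2*h/(H - 2/H))
-83 + w(-7, -12)*((-1 - 51)*(-76 + 19)) = -83 + (2*(-12)*(-7)/(-2 + (-12)²))*((-1 - 51)*(-76 + 19)) = -83 + (2*(-12)*(-7)/(-2 + 144))*(-52*(-57)) = -83 + (2*(-12)*(-7)/142)*2964 = -83 + (2*(-12)*(-7)*(1/142))*2964 = -83 + (84/71)*2964 = -83 + 248976/71 = 243083/71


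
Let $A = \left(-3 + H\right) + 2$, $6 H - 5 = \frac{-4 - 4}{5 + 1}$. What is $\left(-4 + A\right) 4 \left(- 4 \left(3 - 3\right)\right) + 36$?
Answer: $36$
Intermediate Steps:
$H = \frac{11}{18}$ ($H = \frac{5}{6} + \frac{\left(-4 - 4\right) \frac{1}{5 + 1}}{6} = \frac{5}{6} + \frac{\left(-8\right) \frac{1}{6}}{6} = \frac{5}{6} + \frac{1}{6} \left(- \frac{4}{3}\right) = \frac{5}{6} - \frac{2}{9} = \frac{11}{18} \approx 0.61111$)
$A = - \frac{7}{18}$ ($A = \left(-3 + \frac{11}{18}\right) + 2 = - \frac{43}{18} + 2 = - \frac{7}{18} \approx -0.38889$)
$\left(-4 + A\right) 4 \left(- 4 \left(3 - 3\right)\right) + 36 = \left(-4 - \frac{7}{18}\right) 4 \left(- 4 \left(3 - 3\right)\right) + 36 = \left(- \frac{79}{18}\right) 4 \left(\left(-4\right) 0\right) + 36 = \left(- \frac{158}{9}\right) 0 + 36 = 0 + 36 = 36$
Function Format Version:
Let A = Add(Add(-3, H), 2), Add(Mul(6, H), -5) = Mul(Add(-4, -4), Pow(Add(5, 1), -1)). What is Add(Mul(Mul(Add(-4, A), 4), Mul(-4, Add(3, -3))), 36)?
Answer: 36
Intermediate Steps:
H = Rational(11, 18) (H = Add(Rational(5, 6), Mul(Rational(1, 6), Mul(Add(-4, -4), Pow(Add(5, 1), -1)))) = Add(Rational(5, 6), Mul(Rational(1, 6), Mul(-8, Pow(6, -1)))) = Add(Rational(5, 6), Mul(Rational(1, 6), Mul(-8, Rational(1, 6)))) = Add(Rational(5, 6), Mul(Rational(1, 6), Rational(-4, 3))) = Add(Rational(5, 6), Rational(-2, 9)) = Rational(11, 18) ≈ 0.61111)
A = Rational(-7, 18) (A = Add(Add(-3, Rational(11, 18)), 2) = Add(Rational(-43, 18), 2) = Rational(-7, 18) ≈ -0.38889)
Add(Mul(Mul(Add(-4, A), 4), Mul(-4, Add(3, -3))), 36) = Add(Mul(Mul(Add(-4, Rational(-7, 18)), 4), Mul(-4, Add(3, -3))), 36) = Add(Mul(Mul(Rational(-79, 18), 4), Mul(-4, 0)), 36) = Add(Mul(Rational(-158, 9), 0), 36) = Add(0, 36) = 36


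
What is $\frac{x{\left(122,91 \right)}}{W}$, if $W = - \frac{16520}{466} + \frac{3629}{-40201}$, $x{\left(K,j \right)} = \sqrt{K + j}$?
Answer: $- \frac{9366833 \sqrt{213}}{332905817} \approx -0.41064$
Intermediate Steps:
$W = - \frac{332905817}{9366833}$ ($W = \left(-16520\right) \frac{1}{466} + 3629 \left(- \frac{1}{40201}\right) = - \frac{8260}{233} - \frac{3629}{40201} = - \frac{332905817}{9366833} \approx -35.541$)
$\frac{x{\left(122,91 \right)}}{W} = \frac{\sqrt{122 + 91}}{- \frac{332905817}{9366833}} = \sqrt{213} \left(- \frac{9366833}{332905817}\right) = - \frac{9366833 \sqrt{213}}{332905817}$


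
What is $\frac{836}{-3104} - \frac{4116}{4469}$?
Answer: $- \frac{4128037}{3467944} \approx -1.1903$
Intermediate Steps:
$\frac{836}{-3104} - \frac{4116}{4469} = 836 \left(- \frac{1}{3104}\right) - \frac{4116}{4469} = - \frac{209}{776} - \frac{4116}{4469} = - \frac{4128037}{3467944}$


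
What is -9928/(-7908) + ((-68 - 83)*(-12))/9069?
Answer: 8697194/5976471 ≈ 1.4552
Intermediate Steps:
-9928/(-7908) + ((-68 - 83)*(-12))/9069 = -9928*(-1/7908) - 151*(-12)*(1/9069) = 2482/1977 + 1812*(1/9069) = 2482/1977 + 604/3023 = 8697194/5976471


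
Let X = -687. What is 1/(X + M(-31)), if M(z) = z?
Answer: -1/718 ≈ -0.0013928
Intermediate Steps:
1/(X + M(-31)) = 1/(-687 - 31) = 1/(-718) = -1/718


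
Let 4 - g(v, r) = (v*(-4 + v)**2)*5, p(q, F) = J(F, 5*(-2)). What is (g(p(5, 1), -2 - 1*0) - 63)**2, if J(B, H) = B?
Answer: 10816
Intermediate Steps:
p(q, F) = F
g(v, r) = 4 - 5*v*(-4 + v)**2 (g(v, r) = 4 - v*(-4 + v)**2*5 = 4 - 5*v*(-4 + v)**2)
(g(p(5, 1), -2 - 1*0) - 63)**2 = ((4 - 5*1*(-4 + 1)**2) - 63)**2 = ((4 - 5*1*(-3)**2) - 63)**2 = ((4 - 5*1*9) - 63)**2 = ((4 - 45) - 63)**2 = (-41 - 63)**2 = (-104)**2 = 10816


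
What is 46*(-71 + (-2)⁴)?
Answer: -2530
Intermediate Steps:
46*(-71 + (-2)⁴) = 46*(-71 + 16) = 46*(-55) = -2530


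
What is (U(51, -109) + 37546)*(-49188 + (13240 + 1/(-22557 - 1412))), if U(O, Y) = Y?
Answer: -32257127317881/23969 ≈ -1.3458e+9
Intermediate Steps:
(U(51, -109) + 37546)*(-49188 + (13240 + 1/(-22557 - 1412))) = (-109 + 37546)*(-49188 + (13240 + 1/(-22557 - 1412))) = 37437*(-49188 + (13240 + 1/(-23969))) = 37437*(-49188 + (13240 - 1/23969)) = 37437*(-49188 + 317349559/23969) = 37437*(-861637613/23969) = -32257127317881/23969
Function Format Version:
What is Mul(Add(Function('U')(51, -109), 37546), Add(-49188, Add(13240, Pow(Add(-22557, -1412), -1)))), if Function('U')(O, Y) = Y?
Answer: Rational(-32257127317881, 23969) ≈ -1.3458e+9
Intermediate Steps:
Mul(Add(Function('U')(51, -109), 37546), Add(-49188, Add(13240, Pow(Add(-22557, -1412), -1)))) = Mul(Add(-109, 37546), Add(-49188, Add(13240, Pow(Add(-22557, -1412), -1)))) = Mul(37437, Add(-49188, Add(13240, Pow(-23969, -1)))) = Mul(37437, Add(-49188, Add(13240, Rational(-1, 23969)))) = Mul(37437, Add(-49188, Rational(317349559, 23969))) = Mul(37437, Rational(-861637613, 23969)) = Rational(-32257127317881, 23969)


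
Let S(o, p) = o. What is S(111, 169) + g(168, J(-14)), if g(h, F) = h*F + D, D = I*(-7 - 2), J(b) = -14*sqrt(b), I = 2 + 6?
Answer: 39 - 2352*I*sqrt(14) ≈ 39.0 - 8800.4*I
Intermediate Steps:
I = 8
D = -72 (D = 8*(-7 - 2) = 8*(-9) = -72)
g(h, F) = -72 + F*h (g(h, F) = h*F - 72 = F*h - 72 = -72 + F*h)
S(111, 169) + g(168, J(-14)) = 111 + (-72 - 14*I*sqrt(14)*168) = 111 + (-72 - 2352*I*sqrt(14)) = 39 - 2352*I*sqrt(14)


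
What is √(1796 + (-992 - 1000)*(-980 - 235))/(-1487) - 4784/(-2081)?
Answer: 4784/2081 - 2*√605519/1487 ≈ 1.2523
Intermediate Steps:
√(1796 + (-992 - 1000)*(-980 - 235))/(-1487) - 4784/(-2081) = √(1796 - 1992*(-1215))*(-1/1487) - 4784*(-1/2081) = √(1796 + 2420280)*(-1/1487) + 4784/2081 = √2422076*(-1/1487) + 4784/2081 = (2*√605519)*(-1/1487) + 4784/2081 = -2*√605519/1487 + 4784/2081 = 4784/2081 - 2*√605519/1487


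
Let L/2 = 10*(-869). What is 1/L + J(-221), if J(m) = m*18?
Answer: -69137641/17380 ≈ -3978.0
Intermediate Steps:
L = -17380 (L = 2*(10*(-869)) = 2*(-8690) = -17380)
J(m) = 18*m
1/L + J(-221) = 1/(-17380) + 18*(-221) = -1/17380 - 3978 = -69137641/17380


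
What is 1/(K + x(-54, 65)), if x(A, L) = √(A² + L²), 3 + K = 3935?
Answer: 3932/15453483 - √7141/15453483 ≈ 0.00024897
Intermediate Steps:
K = 3932 (K = -3 + 3935 = 3932)
1/(K + x(-54, 65)) = 1/(3932 + √((-54)² + 65²)) = 1/(3932 + √(2916 + 4225)) = 1/(3932 + √7141)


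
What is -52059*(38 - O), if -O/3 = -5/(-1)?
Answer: -2759127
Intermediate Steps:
O = -15 (O = -(-15)/(-1) = -(-15)*(-1) = -3*5 = -15)
-52059*(38 - O) = -52059*(38 - 1*(-15)) = -52059*(38 + 15) = -52059*53 = -2759127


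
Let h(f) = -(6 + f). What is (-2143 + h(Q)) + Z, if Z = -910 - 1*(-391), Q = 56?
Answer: -2724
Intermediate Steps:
h(f) = -6 - f
Z = -519 (Z = -910 + 391 = -519)
(-2143 + h(Q)) + Z = (-2143 + (-6 - 1*56)) - 519 = (-2143 + (-6 - 56)) - 519 = (-2143 - 62) - 519 = -2205 - 519 = -2724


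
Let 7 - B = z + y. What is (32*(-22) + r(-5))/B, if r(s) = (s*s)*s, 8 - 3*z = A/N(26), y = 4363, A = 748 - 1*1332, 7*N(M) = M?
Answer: 10777/57344 ≈ 0.18794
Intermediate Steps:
N(M) = M/7
A = -584 (A = 748 - 1332 = -584)
z = 716/13 (z = 8/3 - (-584)/(3*((⅐)*26)) = 8/3 - (-584)/(3*26/7) = 8/3 - (-584)*7/(3*26) = 8/3 - ⅓*(-2044/13) = 8/3 + 2044/39 = 716/13 ≈ 55.077)
r(s) = s³ (r(s) = s²*s = s³)
B = -57344/13 (B = 7 - (716/13 + 4363) = 7 - 1*57435/13 = 7 - 57435/13 = -57344/13 ≈ -4411.1)
(32*(-22) + r(-5))/B = (32*(-22) + (-5)³)/(-57344/13) = (-704 - 125)*(-13/57344) = -829*(-13/57344) = 10777/57344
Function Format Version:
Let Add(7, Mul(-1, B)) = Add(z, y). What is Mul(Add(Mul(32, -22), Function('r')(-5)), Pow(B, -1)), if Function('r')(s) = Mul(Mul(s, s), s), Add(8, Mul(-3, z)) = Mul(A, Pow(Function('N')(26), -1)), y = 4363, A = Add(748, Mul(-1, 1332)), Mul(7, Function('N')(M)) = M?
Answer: Rational(10777, 57344) ≈ 0.18794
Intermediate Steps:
Function('N')(M) = Mul(Rational(1, 7), M)
A = -584 (A = Add(748, -1332) = -584)
z = Rational(716, 13) (z = Add(Rational(8, 3), Mul(Rational(-1, 3), Mul(-584, Pow(Mul(Rational(1, 7), 26), -1)))) = Add(Rational(8, 3), Mul(Rational(-1, 3), Mul(-584, Pow(Rational(26, 7), -1)))) = Add(Rational(8, 3), Mul(Rational(-1, 3), Mul(-584, Rational(7, 26)))) = Add(Rational(8, 3), Mul(Rational(-1, 3), Rational(-2044, 13))) = Add(Rational(8, 3), Rational(2044, 39)) = Rational(716, 13) ≈ 55.077)
Function('r')(s) = Pow(s, 3) (Function('r')(s) = Mul(Pow(s, 2), s) = Pow(s, 3))
B = Rational(-57344, 13) (B = Add(7, Mul(-1, Add(Rational(716, 13), 4363))) = Add(7, Mul(-1, Rational(57435, 13))) = Add(7, Rational(-57435, 13)) = Rational(-57344, 13) ≈ -4411.1)
Mul(Add(Mul(32, -22), Function('r')(-5)), Pow(B, -1)) = Mul(Add(Mul(32, -22), Pow(-5, 3)), Pow(Rational(-57344, 13), -1)) = Mul(Add(-704, -125), Rational(-13, 57344)) = Mul(-829, Rational(-13, 57344)) = Rational(10777, 57344)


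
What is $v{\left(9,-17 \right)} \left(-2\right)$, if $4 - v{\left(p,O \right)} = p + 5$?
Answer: $20$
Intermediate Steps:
$v{\left(p,O \right)} = -1 - p$ ($v{\left(p,O \right)} = 4 - \left(p + 5\right) = 4 - \left(5 + p\right) = -1 - p$)
$v{\left(9,-17 \right)} \left(-2\right) = \left(-1 - 9\right) \left(-2\right) = \left(-10\right) \left(-2\right) = 20$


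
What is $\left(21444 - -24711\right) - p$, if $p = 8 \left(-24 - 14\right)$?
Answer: $46459$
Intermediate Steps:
$p = -304$ ($p = 8 \left(-38\right) = -304$)
$\left(21444 - -24711\right) - p = \left(21444 - -24711\right) - -304 = \left(21444 + 24711\right) + 304 = 46155 + 304 = 46459$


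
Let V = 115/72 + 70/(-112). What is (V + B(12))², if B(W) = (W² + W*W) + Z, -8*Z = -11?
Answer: 437019025/5184 ≈ 84302.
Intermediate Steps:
Z = 11/8 (Z = -⅛*(-11) = 11/8 ≈ 1.3750)
V = 35/36 (V = 115*(1/72) + 70*(-1/112) = 115/72 - 5/8 = 35/36 ≈ 0.97222)
B(W) = 11/8 + 2*W² (B(W) = (W² + W*W) + 11/8 = (W² + W²) + 11/8 = 2*W² + 11/8 = 11/8 + 2*W²)
(V + B(12))² = (35/36 + (11/8 + 2*12²))² = (35/36 + (11/8 + 2*144))² = (35/36 + (11/8 + 288))² = (35/36 + 2315/8)² = (20905/72)² = 437019025/5184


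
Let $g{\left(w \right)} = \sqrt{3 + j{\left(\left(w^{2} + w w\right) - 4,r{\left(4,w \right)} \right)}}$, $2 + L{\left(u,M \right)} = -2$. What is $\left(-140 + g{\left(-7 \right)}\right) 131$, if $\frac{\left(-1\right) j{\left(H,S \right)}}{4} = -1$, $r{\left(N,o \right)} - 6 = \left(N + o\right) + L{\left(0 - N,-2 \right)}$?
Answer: $-18340 + 131 \sqrt{7} \approx -17993.0$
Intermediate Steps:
$L{\left(u,M \right)} = -4$ ($L{\left(u,M \right)} = -2 - 2 = -4$)
$r{\left(N,o \right)} = 2 + N + o$ ($r{\left(N,o \right)} = 6 - \left(4 - N - o\right) = 6 + \left(-4 + N + o\right) = 2 + N + o$)
$j{\left(H,S \right)} = 4$ ($j{\left(H,S \right)} = \left(-4\right) \left(-1\right) = 4$)
$g{\left(w \right)} = \sqrt{7}$ ($g{\left(w \right)} = \sqrt{3 + 4} = \sqrt{7}$)
$\left(-140 + g{\left(-7 \right)}\right) 131 = \left(-140 + \sqrt{7}\right) 131 = -18340 + 131 \sqrt{7}$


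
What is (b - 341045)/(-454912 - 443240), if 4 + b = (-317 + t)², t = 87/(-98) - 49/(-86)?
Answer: 44460766295/166137499927 ≈ 0.26761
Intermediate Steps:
t = -670/2107 (t = 87*(-1/98) - 49*(-1/86) = -87/98 + 49/86 = -670/2107 ≈ -0.31799)
b = 446993493125/4439449 (b = -4 + (-317 - 670/2107)² = -4 + (-668589/2107)² = -4 + 447011250921/4439449 = 446993493125/4439449 ≈ 1.0069e+5)
(b - 341045)/(-454912 - 443240) = (446993493125/4439449 - 341045)/(-454912 - 443240) = -1067058391080/4439449/(-898152) = -1067058391080/4439449*(-1/898152) = 44460766295/166137499927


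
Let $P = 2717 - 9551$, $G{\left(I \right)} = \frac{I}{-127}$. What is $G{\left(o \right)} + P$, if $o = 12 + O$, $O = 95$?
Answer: $- \frac{868025}{127} \approx -6834.8$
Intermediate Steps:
$o = 107$ ($o = 12 + 95 = 107$)
$G{\left(I \right)} = - \frac{I}{127}$ ($G{\left(I \right)} = I \left(- \frac{1}{127}\right) = - \frac{I}{127}$)
$P = -6834$ ($P = 2717 - 9551 = -6834$)
$G{\left(o \right)} + P = \left(- \frac{1}{127}\right) 107 - 6834 = - \frac{107}{127} - 6834 = - \frac{868025}{127}$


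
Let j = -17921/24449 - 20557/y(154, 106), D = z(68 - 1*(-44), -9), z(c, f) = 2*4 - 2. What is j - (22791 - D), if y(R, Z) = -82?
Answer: -45178649559/2004818 ≈ -22535.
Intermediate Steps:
z(c, f) = 6 (z(c, f) = 8 - 2 = 6)
D = 6
j = 501128571/2004818 (j = -17921/24449 - 20557/(-82) = -17921*1/24449 - 20557*(-1/82) = -17921/24449 + 20557/82 = 501128571/2004818 ≈ 249.96)
j - (22791 - D) = 501128571/2004818 - (22791 - 1*6) = 501128571/2004818 - (22791 - 6) = 501128571/2004818 - 1*22785 = 501128571/2004818 - 22785 = -45178649559/2004818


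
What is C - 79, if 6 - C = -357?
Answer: 284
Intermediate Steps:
C = 363 (C = 6 - 1*(-357) = 6 + 357 = 363)
C - 79 = 363 - 79 = 284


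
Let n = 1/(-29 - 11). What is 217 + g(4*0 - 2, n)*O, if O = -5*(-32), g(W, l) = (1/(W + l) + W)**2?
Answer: 7952377/6561 ≈ 1212.1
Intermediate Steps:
n = -1/40 (n = 1/(-40) = -1/40 ≈ -0.025000)
g(W, l) = (W + 1/(W + l))**2
O = 160
217 + g(4*0 - 2, n)*O = 217 + ((1 + (4*0 - 2)**2 + (4*0 - 2)*(-1/40))**2/((4*0 - 2) - 1/40)**2)*160 = 217 + ((1 + (0 - 2)**2 + (0 - 2)*(-1/40))**2/((0 - 2) - 1/40)**2)*160 = 217 + ((1 + (-2)**2 - 2*(-1/40))**2/(-2 - 1/40)**2)*160 = 217 + ((1 + 4 + 1/20)**2/(-81/40)**2)*160 = 217 + (1600*(101/20)**2/6561)*160 = 217 + ((1600/6561)*(10201/400))*160 = 217 + (40804/6561)*160 = 217 + 6528640/6561 = 7952377/6561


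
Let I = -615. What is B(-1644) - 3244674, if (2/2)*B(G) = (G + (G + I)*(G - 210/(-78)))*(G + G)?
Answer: -158454440130/13 ≈ -1.2189e+10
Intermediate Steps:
B(G) = 2*G*(G + (-615 + G)*(35/13 + G)) (B(G) = (G + (G - 615)*(G - 210/(-78)))*(G + G) = (G + (-615 + G)*(G - 210*(-1/78)))*(2*G) = (G + (-615 + G)*(G + 35/13))*(2*G) = (G + (-615 + G)*(35/13 + G))*(2*G) = 2*G*(G + (-615 + G)*(35/13 + G)))
B(-1644) - 3244674 = (2/13)*(-1644)*(-21525 - 7947*(-1644) + 13*(-1644)**2) - 3244674 = (2/13)*(-1644)*(-21525 + 13064868 + 13*2702736) - 3244674 = (2/13)*(-1644)*(-21525 + 13064868 + 35135568) - 3244674 = (2/13)*(-1644)*48178911 - 3244674 = -158412259368/13 - 3244674 = -158454440130/13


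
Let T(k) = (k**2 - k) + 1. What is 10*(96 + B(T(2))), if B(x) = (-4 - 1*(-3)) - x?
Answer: 920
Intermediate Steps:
T(k) = 1 + k**2 - k
B(x) = -1 - x (B(x) = (-4 + 3) - x = -1 - x)
10*(96 + B(T(2))) = 10*(96 + (-1 - (1 + 2**2 - 1*2))) = 10*(96 + (-1 - (1 + 4 - 2))) = 10*(96 + (-1 - 1*3)) = 10*(96 + (-1 - 3)) = 10*(96 - 4) = 10*92 = 920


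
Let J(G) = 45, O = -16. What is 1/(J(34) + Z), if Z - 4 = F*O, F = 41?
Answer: -1/607 ≈ -0.0016474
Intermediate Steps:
Z = -652 (Z = 4 + 41*(-16) = 4 - 656 = -652)
1/(J(34) + Z) = 1/(45 - 652) = 1/(-607) = -1/607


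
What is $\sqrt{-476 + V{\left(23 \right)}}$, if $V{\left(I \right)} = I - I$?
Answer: $2 i \sqrt{119} \approx 21.817 i$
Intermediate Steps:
$V{\left(I \right)} = 0$
$\sqrt{-476 + V{\left(23 \right)}} = \sqrt{-476 + 0} = \sqrt{-476} = 2 i \sqrt{119}$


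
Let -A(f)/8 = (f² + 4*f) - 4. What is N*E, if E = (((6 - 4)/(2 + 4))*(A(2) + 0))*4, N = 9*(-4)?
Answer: 3072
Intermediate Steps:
A(f) = 32 - 32*f - 8*f² (A(f) = -8*((f² + 4*f) - 4) = -8*(-4 + f² + 4*f) = 32 - 32*f - 8*f²)
N = -36
E = -256/3 (E = (((6 - 4)/(2 + 4))*((32 - 32*2 - 8*2²) + 0))*4 = ((2/6)*((32 - 64 - 8*4) + 0))*4 = ((2*(⅙))*((32 - 64 - 32) + 0))*4 = ((-64 + 0)/3)*4 = ((⅓)*(-64))*4 = -64/3*4 = -256/3 ≈ -85.333)
N*E = -36*(-256/3) = 3072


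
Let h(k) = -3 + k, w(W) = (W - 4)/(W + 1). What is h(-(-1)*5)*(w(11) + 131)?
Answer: 1579/6 ≈ 263.17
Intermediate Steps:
w(W) = (-4 + W)/(1 + W)
h(-(-1)*5)*(w(11) + 131) = (-3 - (-1)*5)*((-4 + 11)/(1 + 11) + 131) = (-3 - 1*(-5))*(7/12 + 131) = (-3 + 5)*((1/12)*7 + 131) = 2*(7/12 + 131) = 2*(1579/12) = 1579/6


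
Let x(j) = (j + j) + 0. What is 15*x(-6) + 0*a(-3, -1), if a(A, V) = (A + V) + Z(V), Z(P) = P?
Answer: -180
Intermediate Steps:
a(A, V) = A + 2*V (a(A, V) = (A + V) + V = A + 2*V)
x(j) = 2*j (x(j) = 2*j + 0 = 2*j)
15*x(-6) + 0*a(-3, -1) = 15*(2*(-6)) + 0*(-3 + 2*(-1)) = 15*(-12) + 0*(-3 - 2) = -180 + 0*(-5) = -180 + 0 = -180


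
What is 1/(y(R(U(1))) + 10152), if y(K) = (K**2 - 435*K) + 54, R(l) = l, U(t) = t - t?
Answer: 1/10206 ≈ 9.7982e-5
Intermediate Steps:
U(t) = 0
y(K) = 54 + K**2 - 435*K
1/(y(R(U(1))) + 10152) = 1/((54 + 0**2 - 435*0) + 10152) = 1/((54 + 0 + 0) + 10152) = 1/(54 + 10152) = 1/10206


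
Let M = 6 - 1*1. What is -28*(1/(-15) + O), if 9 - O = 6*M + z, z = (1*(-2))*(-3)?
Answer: 11368/15 ≈ 757.87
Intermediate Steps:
z = 6 (z = -2*(-3) = 6)
M = 5 (M = 6 - 1 = 5)
O = -27 (O = 9 - (6*5 + 6) = 9 - (30 + 6) = 9 - 1*36 = 9 - 36 = -27)
-28*(1/(-15) + O) = -28*(1/(-15) - 27) = -28*(-1/15 - 27) = -28*(-406/15) = 11368/15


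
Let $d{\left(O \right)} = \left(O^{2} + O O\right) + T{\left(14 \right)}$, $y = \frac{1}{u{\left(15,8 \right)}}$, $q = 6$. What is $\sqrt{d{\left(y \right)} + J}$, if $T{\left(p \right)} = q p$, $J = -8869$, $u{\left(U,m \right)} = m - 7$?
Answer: $i \sqrt{8783} \approx 93.718 i$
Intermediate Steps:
$u{\left(U,m \right)} = -7 + m$
$y = 1$ ($y = \frac{1}{-7 + 8} = 1^{-1} = 1$)
$T{\left(p \right)} = 6 p$
$d{\left(O \right)} = 84 + 2 O^{2}$ ($d{\left(O \right)} = \left(O^{2} + O O\right) + 6 \cdot 14 = \left(O^{2} + O^{2}\right) + 84 = 2 O^{2} + 84 = 84 + 2 O^{2}$)
$\sqrt{d{\left(y \right)} + J} = \sqrt{\left(84 + 2 \cdot 1^{2}\right) - 8869} = \sqrt{\left(84 + 2 \cdot 1\right) - 8869} = \sqrt{\left(84 + 2\right) - 8869} = \sqrt{86 - 8869} = \sqrt{-8783} = i \sqrt{8783}$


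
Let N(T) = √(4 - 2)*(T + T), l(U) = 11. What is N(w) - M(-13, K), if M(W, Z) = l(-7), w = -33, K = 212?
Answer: -11 - 66*√2 ≈ -104.34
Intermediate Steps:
M(W, Z) = 11
N(T) = 2*T*√2 (N(T) = √2*(2*T) = 2*T*√2)
N(w) - M(-13, K) = 2*(-33)*√2 - 1*11 = -66*√2 - 11 = -11 - 66*√2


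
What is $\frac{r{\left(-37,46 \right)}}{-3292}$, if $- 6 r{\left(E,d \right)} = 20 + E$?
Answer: $- \frac{17}{19752} \approx -0.00086067$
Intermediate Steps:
$r{\left(E,d \right)} = - \frac{10}{3} - \frac{E}{6}$ ($r{\left(E,d \right)} = - \frac{20 + E}{6} = - \frac{10}{3} - \frac{E}{6}$)
$\frac{r{\left(-37,46 \right)}}{-3292} = \frac{- \frac{10}{3} - - \frac{37}{6}}{-3292} = \left(- \frac{10}{3} + \frac{37}{6}\right) \left(- \frac{1}{3292}\right) = \frac{17}{6} \left(- \frac{1}{3292}\right) = - \frac{17}{19752}$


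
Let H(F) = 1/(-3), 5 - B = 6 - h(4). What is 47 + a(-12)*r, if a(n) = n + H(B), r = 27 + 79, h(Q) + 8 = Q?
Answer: -3781/3 ≈ -1260.3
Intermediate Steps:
h(Q) = -8 + Q
B = -5 (B = 5 - (6 - (-8 + 4)) = 5 - (6 - 1*(-4)) = 5 - (6 + 4) = 5 - 1*10 = 5 - 10 = -5)
H(F) = -1/3
r = 106
a(n) = -1/3 + n (a(n) = n - 1/3 = -1/3 + n)
47 + a(-12)*r = 47 + (-1/3 - 12)*106 = 47 - 37/3*106 = 47 - 3922/3 = -3781/3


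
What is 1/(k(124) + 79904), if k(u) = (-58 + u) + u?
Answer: 1/80094 ≈ 1.2485e-5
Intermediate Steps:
k(u) = -58 + 2*u
1/(k(124) + 79904) = 1/((-58 + 2*124) + 79904) = 1/((-58 + 248) + 79904) = 1/(190 + 79904) = 1/80094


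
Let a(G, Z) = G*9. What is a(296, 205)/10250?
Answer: 1332/5125 ≈ 0.25990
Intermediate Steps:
a(G, Z) = 9*G
a(296, 205)/10250 = (9*296)/10250 = 2664*(1/10250) = 1332/5125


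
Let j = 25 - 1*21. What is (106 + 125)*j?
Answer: 924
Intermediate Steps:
j = 4 (j = 25 - 21 = 4)
(106 + 125)*j = (106 + 125)*4 = 231*4 = 924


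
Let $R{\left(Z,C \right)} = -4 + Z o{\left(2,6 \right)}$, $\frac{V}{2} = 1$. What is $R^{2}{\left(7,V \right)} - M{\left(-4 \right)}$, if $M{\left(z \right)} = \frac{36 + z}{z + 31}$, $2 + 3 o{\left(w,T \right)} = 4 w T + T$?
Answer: $\frac{371680}{27} \approx 13766.0$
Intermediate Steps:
$V = 2$ ($V = 2 \cdot 1 = 2$)
$o{\left(w,T \right)} = - \frac{2}{3} + \frac{T}{3} + \frac{4 T w}{3}$ ($o{\left(w,T \right)} = - \frac{2}{3} + \frac{4 w T + T}{3} = - \frac{2}{3} + \frac{4 T w + T}{3} = - \frac{2}{3} + \frac{T + 4 T w}{3} = - \frac{2}{3} + \left(\frac{T}{3} + \frac{4 T w}{3}\right) = - \frac{2}{3} + \frac{T}{3} + \frac{4 T w}{3}$)
$M{\left(z \right)} = \frac{36 + z}{31 + z}$
$R{\left(Z,C \right)} = -4 + \frac{52 Z}{3}$ ($R{\left(Z,C \right)} = -4 + Z \left(- \frac{2}{3} + \frac{1}{3} \cdot 6 + \frac{4}{3} \cdot 6 \cdot 2\right) = -4 + Z \left(- \frac{2}{3} + 2 + 16\right) = -4 + Z \frac{52}{3} = -4 + \frac{52 Z}{3}$)
$R^{2}{\left(7,V \right)} - M{\left(-4 \right)} = \left(-4 + \frac{52}{3} \cdot 7\right)^{2} - \frac{36 - 4}{31 - 4} = \left(-4 + \frac{364}{3}\right)^{2} - \frac{1}{27} \cdot 32 = \left(\frac{352}{3}\right)^{2} - \frac{1}{27} \cdot 32 = \frac{123904}{9} - \frac{32}{27} = \frac{371680}{27}$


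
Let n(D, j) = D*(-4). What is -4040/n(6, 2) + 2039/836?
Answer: 428297/2508 ≈ 170.77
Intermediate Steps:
n(D, j) = -4*D
-4040/n(6, 2) + 2039/836 = -4040/((-4*6)) + 2039/836 = -4040/(-24) + 2039*(1/836) = -4040*(-1/24) + 2039/836 = 505/3 + 2039/836 = 428297/2508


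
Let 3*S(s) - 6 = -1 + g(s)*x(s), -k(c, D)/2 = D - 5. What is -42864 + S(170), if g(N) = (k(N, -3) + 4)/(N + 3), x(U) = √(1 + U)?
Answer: -128587/3 + 20*√19/173 ≈ -42862.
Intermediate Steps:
k(c, D) = 10 - 2*D (k(c, D) = -2*(D - 5) = -2*(-5 + D) = 10 - 2*D)
g(N) = 20/(3 + N) (g(N) = ((10 - 2*(-3)) + 4)/(N + 3) = ((10 + 6) + 4)/(3 + N) = (16 + 4)/(3 + N) = 20/(3 + N))
S(s) = 5/3 + 20*√(1 + s)/(3*(3 + s)) (S(s) = 2 + (-1 + (20/(3 + s))*√(1 + s))/3 = 2 + (-1 + 20*√(1 + s)/(3 + s))/3 = 2 + (-⅓ + 20*√(1 + s)/(3*(3 + s))) = 5/3 + 20*√(1 + s)/(3*(3 + s)))
-42864 + S(170) = -42864 + 5*(3 + 170 + 4*√(1 + 170))/(3*(3 + 170)) = -42864 + (5/3)*(3 + 170 + 4*√171)/173 = -42864 + (5/3)*(1/173)*(3 + 170 + 4*(3*√19)) = -42864 + (5/3)*(1/173)*(3 + 170 + 12*√19) = -42864 + (5/3)*(1/173)*(173 + 12*√19) = -42864 + (5/3 + 20*√19/173) = -128587/3 + 20*√19/173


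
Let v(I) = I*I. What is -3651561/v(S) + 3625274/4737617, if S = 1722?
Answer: -727747831369/1560931098692 ≈ -0.46623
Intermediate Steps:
v(I) = I²
-3651561/v(S) + 3625274/4737617 = -3651561/(1722²) + 3625274/4737617 = -3651561/2965284 + 3625274*(1/4737617) = -3651561*1/2965284 + 3625274/4737617 = -405729/329476 + 3625274/4737617 = -727747831369/1560931098692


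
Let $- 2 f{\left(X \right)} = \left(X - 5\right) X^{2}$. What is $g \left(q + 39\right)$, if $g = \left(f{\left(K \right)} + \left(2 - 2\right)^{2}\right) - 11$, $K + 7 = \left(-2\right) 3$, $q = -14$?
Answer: $37750$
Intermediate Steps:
$K = -13$ ($K = -7 - 6 = -13$)
$f{\left(X \right)} = - \frac{X^{2} \left(-5 + X\right)}{2}$ ($f{\left(X \right)} = - \frac{\left(X - 5\right) X^{2}}{2} = - \frac{\left(-5 + X\right) X^{2}}{2} = - \frac{X^{2} \left(-5 + X\right)}{2}$)
$g = 1510$ ($g = \left(\frac{\left(-13\right)^{2} \left(5 - -13\right)}{2} + \left(2 - 2\right)^{2}\right) - 11 = \left(\frac{1}{2} \cdot 169 \left(5 + 13\right) + 0^{2}\right) - 11 = \left(\frac{1}{2} \cdot 169 \cdot 18 + 0\right) - 11 = \left(1521 + 0\right) - 11 = 1521 - 11 = 1510$)
$g \left(q + 39\right) = 1510 \left(-14 + 39\right) = 1510 \cdot 25 = 37750$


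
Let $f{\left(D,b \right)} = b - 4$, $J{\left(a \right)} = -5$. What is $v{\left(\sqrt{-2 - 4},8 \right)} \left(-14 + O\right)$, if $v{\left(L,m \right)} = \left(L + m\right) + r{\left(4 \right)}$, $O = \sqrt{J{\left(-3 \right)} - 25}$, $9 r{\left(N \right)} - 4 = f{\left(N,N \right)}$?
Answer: $- \frac{\left(14 - i \sqrt{30}\right) \left(76 + 9 i \sqrt{6}\right)}{9} \approx -131.64 + 11.959 i$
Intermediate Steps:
$f{\left(D,b \right)} = -4 + b$ ($f{\left(D,b \right)} = b - 4 = -4 + b$)
$r{\left(N \right)} = \frac{N}{9}$ ($r{\left(N \right)} = \frac{4}{9} + \frac{-4 + N}{9} = \frac{4}{9} + \left(- \frac{4}{9} + \frac{N}{9}\right) = \frac{N}{9}$)
$O = i \sqrt{30}$ ($O = \sqrt{-5 - 25} = \sqrt{-30} = i \sqrt{30} \approx 5.4772 i$)
$v{\left(L,m \right)} = \frac{4}{9} + L + m$ ($v{\left(L,m \right)} = \left(L + m\right) + \frac{1}{9} \cdot 4 = \left(L + m\right) + \frac{4}{9} = \frac{4}{9} + L + m$)
$v{\left(\sqrt{-2 - 4},8 \right)} \left(-14 + O\right) = \left(\frac{4}{9} + \sqrt{-2 - 4} + 8\right) \left(-14 + i \sqrt{30}\right) = \left(\frac{4}{9} + \sqrt{-6} + 8\right) \left(-14 + i \sqrt{30}\right) = \left(\frac{4}{9} + i \sqrt{6} + 8\right) \left(-14 + i \sqrt{30}\right) = \left(\frac{76}{9} + i \sqrt{6}\right) \left(-14 + i \sqrt{30}\right) = \left(-14 + i \sqrt{30}\right) \left(\frac{76}{9} + i \sqrt{6}\right)$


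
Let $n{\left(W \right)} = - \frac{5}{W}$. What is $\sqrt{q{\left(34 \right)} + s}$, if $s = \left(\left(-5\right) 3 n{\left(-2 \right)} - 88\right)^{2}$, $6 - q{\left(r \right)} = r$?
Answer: $\frac{\sqrt{62889}}{2} \approx 125.39$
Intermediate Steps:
$q{\left(r \right)} = 6 - r$
$s = \frac{63001}{4}$ ($s = \left(\left(-5\right) 3 \left(- \frac{5}{-2}\right) - 88\right)^{2} = \left(- 15 \left(\left(-5\right) \left(- \frac{1}{2}\right)\right) - 88\right)^{2} = \left(\left(-15\right) \frac{5}{2} - 88\right)^{2} = \left(- \frac{75}{2} - 88\right)^{2} = \left(- \frac{251}{2}\right)^{2} = \frac{63001}{4} \approx 15750.0$)
$\sqrt{q{\left(34 \right)} + s} = \sqrt{\left(6 - 34\right) + \frac{63001}{4}} = \sqrt{-28 + \frac{63001}{4}} = \sqrt{\frac{62889}{4}} = \frac{\sqrt{62889}}{2}$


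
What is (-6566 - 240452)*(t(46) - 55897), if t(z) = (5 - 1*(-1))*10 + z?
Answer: 13781381238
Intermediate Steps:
t(z) = 60 + z (t(z) = (5 + 1)*10 + z = 6*10 + z = 60 + z)
(-6566 - 240452)*(t(46) - 55897) = (-6566 - 240452)*((60 + 46) - 55897) = -247018*(106 - 55897) = -247018*(-55791) = 13781381238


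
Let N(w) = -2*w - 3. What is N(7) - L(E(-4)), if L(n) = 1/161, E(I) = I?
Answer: -2738/161 ≈ -17.006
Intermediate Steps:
L(n) = 1/161
N(w) = -3 - 2*w
N(7) - L(E(-4)) = (-3 - 2*7) - 1*1/161 = (-3 - 14) - 1/161 = -17 - 1/161 = -2738/161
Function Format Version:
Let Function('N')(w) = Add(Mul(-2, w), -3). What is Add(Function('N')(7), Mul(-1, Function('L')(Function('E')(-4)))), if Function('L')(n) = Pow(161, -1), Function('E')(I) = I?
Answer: Rational(-2738, 161) ≈ -17.006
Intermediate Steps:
Function('L')(n) = Rational(1, 161)
Function('N')(w) = Add(-3, Mul(-2, w))
Add(Function('N')(7), Mul(-1, Function('L')(Function('E')(-4)))) = Add(Add(-3, Mul(-2, 7)), Mul(-1, Rational(1, 161))) = Add(Add(-3, -14), Rational(-1, 161)) = Add(-17, Rational(-1, 161)) = Rational(-2738, 161)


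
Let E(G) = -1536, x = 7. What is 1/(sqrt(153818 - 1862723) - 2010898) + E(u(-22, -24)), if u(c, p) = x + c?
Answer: -6211142364085522/4043712475309 - I*sqrt(1708905)/4043712475309 ≈ -1536.0 - 3.2328e-10*I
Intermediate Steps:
u(c, p) = 7 + c
1/(sqrt(153818 - 1862723) - 2010898) + E(u(-22, -24)) = 1/(sqrt(153818 - 1862723) - 2010898) - 1536 = 1/(sqrt(-1708905) - 2010898) - 1536 = 1/(I*sqrt(1708905) - 2010898) - 1536 = 1/(-2010898 + I*sqrt(1708905)) - 1536 = -1536 + 1/(-2010898 + I*sqrt(1708905))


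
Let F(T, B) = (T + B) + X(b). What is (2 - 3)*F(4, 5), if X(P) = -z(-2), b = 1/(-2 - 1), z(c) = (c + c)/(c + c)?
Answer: -8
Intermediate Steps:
z(c) = 1 (z(c) = (2*c)/((2*c)) = (2*c)*(1/(2*c)) = 1)
b = -⅓ (b = 1/(-3) = -⅓ ≈ -0.33333)
X(P) = -1 (X(P) = -1*1 = -1)
F(T, B) = -1 + B + T (F(T, B) = (T + B) - 1 = (B + T) - 1 = -1 + B + T)
(2 - 3)*F(4, 5) = (2 - 3)*(-1 + 5 + 4) = -1*8 = -8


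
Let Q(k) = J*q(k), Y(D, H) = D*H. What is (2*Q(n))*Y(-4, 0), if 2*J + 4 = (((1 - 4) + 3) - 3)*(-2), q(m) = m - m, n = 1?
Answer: 0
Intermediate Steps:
q(m) = 0
J = 1 (J = -2 + ((((1 - 4) + 3) - 3)*(-2))/2 = -2 + (((-3 + 3) - 3)*(-2))/2 = -2 + ((0 - 3)*(-2))/2 = -2 + (-3*(-2))/2 = -2 + (½)*6 = -2 + 3 = 1)
Q(k) = 0 (Q(k) = 1*0 = 0)
(2*Q(n))*Y(-4, 0) = (2*0)*(-4*0) = 0*0 = 0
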